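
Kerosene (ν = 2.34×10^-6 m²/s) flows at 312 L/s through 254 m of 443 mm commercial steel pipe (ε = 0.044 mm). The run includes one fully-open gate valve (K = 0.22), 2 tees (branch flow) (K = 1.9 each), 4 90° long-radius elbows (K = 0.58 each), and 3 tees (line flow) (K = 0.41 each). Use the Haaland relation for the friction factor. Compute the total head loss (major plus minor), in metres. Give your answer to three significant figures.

V = 4Q/(πD²) = 2.024 m/s; V²/2g = 0.2088 m
Re = 3.83×10^5, ε/D = 9.93×10^-5 → f = 0.01473 (Haaland)
Major: h_f = f(L/D)·V²/2g = 0.01473·573.4·0.2088 = 1.764 m
Minor: ΣK = 7.57; h_m = ΣK·V²/2g = 1.581 m
Total H_L = 1.764 + 1.581 = 3.345 m

H_L ≈ 3.34 m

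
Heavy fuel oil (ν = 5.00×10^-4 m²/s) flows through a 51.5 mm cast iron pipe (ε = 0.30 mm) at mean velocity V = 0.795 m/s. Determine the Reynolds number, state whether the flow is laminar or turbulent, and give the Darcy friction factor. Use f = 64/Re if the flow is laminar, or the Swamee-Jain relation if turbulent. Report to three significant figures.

Re = VD/ν = 0.7950·0.0515/5.00×10^-4 = 81.9
Re < 2300 → laminar → f = 64/Re = 0.7816

Re ≈ 81.9; laminar; f = 64/Re ≈ 0.782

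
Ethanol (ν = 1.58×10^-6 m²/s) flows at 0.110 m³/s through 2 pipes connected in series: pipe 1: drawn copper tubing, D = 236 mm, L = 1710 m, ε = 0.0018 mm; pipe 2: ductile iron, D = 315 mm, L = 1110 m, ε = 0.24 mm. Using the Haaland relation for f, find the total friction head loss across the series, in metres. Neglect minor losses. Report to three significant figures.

Pipe 1: V = 2.515 m/s, Re = 3.76×10^5, ε/D = 7.63×10^-6, f = 0.01383, h_1 = f(L/D)V²/2g = 32.29 m
Pipe 2: V = 1.412 m/s, Re = 2.81×10^5, ε/D = 7.62×10^-4, f = 0.01952, h_2 = f(L/D)V²/2g = 6.983 m
Series → Q common, losses add: H = Σh = 39.27 m

H ≈ 39.3 m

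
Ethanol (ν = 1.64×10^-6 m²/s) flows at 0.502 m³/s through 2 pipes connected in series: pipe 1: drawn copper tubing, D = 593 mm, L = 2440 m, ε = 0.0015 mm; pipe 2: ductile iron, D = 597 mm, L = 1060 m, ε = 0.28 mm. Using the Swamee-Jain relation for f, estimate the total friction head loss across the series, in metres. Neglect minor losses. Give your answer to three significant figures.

Pipe 1: V = 1.818 m/s, Re = 6.57×10^5, ε/D = 2.53×10^-6, f = 0.01252, h_1 = f(L/D)V²/2g = 8.676 m
Pipe 2: V = 1.793 m/s, Re = 6.53×10^5, ε/D = 4.69×10^-4, f = 0.01736, h_2 = f(L/D)V²/2g = 5.052 m
Series → Q common, losses add: H = Σh = 13.73 m

H ≈ 13.7 m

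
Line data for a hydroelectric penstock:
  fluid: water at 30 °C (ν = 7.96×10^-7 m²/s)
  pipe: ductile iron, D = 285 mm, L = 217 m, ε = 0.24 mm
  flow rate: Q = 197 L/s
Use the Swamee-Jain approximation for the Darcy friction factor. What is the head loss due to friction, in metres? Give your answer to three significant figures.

h_f ≈ 7.12 m

V = 4Q/(πD²) = 4·0.197/(π·0.285²) = 3.088 m/s
Re = VD/ν = 3.088·0.285/7.96×10^-7 = 1.11×10^6 → turbulent
ε/D = 0.24/285 = 8.42×10^-4
Swamee-Jain: f = 0.01924
h_f = f(L/D)V²/(2g) = 0.01924·(217/0.285)·3.088²/(2·9.81) = 7.120 m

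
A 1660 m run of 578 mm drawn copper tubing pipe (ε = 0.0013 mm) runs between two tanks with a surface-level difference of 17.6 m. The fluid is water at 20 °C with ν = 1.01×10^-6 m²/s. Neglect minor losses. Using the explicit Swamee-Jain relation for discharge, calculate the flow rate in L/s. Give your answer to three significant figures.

Q ≈ 888 L/s

Swamee-Jain (Type II): Q = -0.965·√(gD⁵h_f/L)·ln[ε/(3.7D) + √(3.17ν²L/(gD³h_f))]
√(gD⁵h_f/L) = √(9.81·0.578⁵·17.6/1660) = 0.08191
ε/(3.7D) = 6.08×10^-7; √(3.17ν²L/(gD³h_f)) = 1.27×10^-5
Q = -0.965·0.08191·ln(1.330×10^-5) = 0.8875 m³/s
Check: V = 3.38 m/s, Re = 1.94×10^6, f = 0.01050, h_f = 17.6 m ≈ 17.6 m ✓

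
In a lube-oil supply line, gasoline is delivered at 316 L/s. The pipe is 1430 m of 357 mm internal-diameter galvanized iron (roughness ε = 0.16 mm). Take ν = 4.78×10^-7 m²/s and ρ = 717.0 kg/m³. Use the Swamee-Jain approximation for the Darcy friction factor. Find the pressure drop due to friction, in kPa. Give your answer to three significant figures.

Δp ≈ 238 kPa

V = 4Q/(πD²) = 4·0.316/(π·0.357²) = 3.157 m/s
Re = VD/ν = 3.157·0.357/4.78×10^-7 = 2.36×10^6 → turbulent
ε/D = 0.16/357 = 4.48×10^-4
Swamee-Jain: f = 0.01660
h_f = f(L/D)V²/(2g) = 0.01660·(1430/0.357)·3.157²/(2·9.81) = 33.78 m
Δp = ρg·h_f = 717.0·9.81·33.78 = 237.6 kPa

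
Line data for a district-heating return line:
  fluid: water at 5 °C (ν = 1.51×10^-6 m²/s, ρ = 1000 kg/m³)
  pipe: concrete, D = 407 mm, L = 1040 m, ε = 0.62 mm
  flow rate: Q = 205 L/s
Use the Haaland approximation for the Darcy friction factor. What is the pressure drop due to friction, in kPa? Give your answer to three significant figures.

V = 4Q/(πD²) = 4·0.205/(π·0.407²) = 1.576 m/s
Re = VD/ν = 1.576·0.407/1.51×10^-6 = 4.25×10^5 → turbulent
ε/D = 0.62/407 = 0.00152
Haaland: f = 0.02231
h_f = f(L/D)V²/(2g) = 0.02231·(1040/0.407)·1.576²/(2·9.81) = 7.215 m
Δp = ρg·h_f = 1000·9.81·7.215 = 70.78 kPa

Δp ≈ 70.8 kPa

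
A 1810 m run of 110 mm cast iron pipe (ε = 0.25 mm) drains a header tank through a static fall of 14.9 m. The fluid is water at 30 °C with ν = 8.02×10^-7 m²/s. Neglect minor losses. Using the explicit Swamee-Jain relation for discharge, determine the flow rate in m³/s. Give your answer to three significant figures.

Q ≈ 0.00792 m³/s

Swamee-Jain (Type II): Q = -0.965·√(gD⁵h_f/L)·ln[ε/(3.7D) + √(3.17ν²L/(gD³h_f))]
√(gD⁵h_f/L) = √(9.81·0.110⁵·14.9/1810) = 0.001140
ε/(3.7D) = 6.14×10^-4; √(3.17ν²L/(gD³h_f)) = 1.38×10^-4
Q = -0.965·0.001140·ln(7.520×10^-4) = 0.007916 m³/s
Check: V = 0.833 m/s, Re = 1.14×10^5, f = 0.02584, h_f = 15.0 m ≈ 14.9 m ✓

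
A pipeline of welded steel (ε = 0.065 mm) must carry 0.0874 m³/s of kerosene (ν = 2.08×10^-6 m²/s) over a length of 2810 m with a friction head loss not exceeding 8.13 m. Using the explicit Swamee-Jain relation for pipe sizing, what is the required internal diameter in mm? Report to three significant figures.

Swamee-Jain (Type III): D = 0.66·[ε^1.25·(LQ²/(gh_f))^4.75 + ν·Q^9.4·(L/(gh_f))^5.2]^0.04
LQ²/(gh_f) = 0.2691; L/(gh_f) = 35.23
Term 1 = ε^1.25·(…)^4.75 = 1.14×10^-8; Term 2 = ν·Q^9.4·(…)^5.2 = 2.58×10^-8
D = 0.66·(1.14×10^-8 + 2.58×10^-8)^0.04 = 0.3330 m = 333 mm
Check: V = 1.00 m/s, Re = 1.61×10^5, f = 0.01762, h_f = 7.64 m ≈ 8.13 m ✓

D ≈ 333 mm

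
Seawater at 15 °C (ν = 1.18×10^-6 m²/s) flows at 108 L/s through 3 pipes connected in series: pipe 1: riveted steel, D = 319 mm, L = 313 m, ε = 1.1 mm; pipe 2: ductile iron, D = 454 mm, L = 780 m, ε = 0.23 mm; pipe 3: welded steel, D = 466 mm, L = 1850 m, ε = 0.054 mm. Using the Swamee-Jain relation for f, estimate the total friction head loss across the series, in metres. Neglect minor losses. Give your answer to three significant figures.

Pipe 1: V = 1.351 m/s, Re = 3.65×10^5, ε/D = 0.00345, f = 0.02769, h_1 = f(L/D)V²/2g = 2.528 m
Pipe 2: V = 0.6671 m/s, Re = 2.57×10^5, ε/D = 5.07×10^-4, f = 0.01858, h_2 = f(L/D)V²/2g = 0.7241 m
Pipe 3: V = 0.6332 m/s, Re = 2.50×10^5, ε/D = 1.16×10^-4, f = 0.01598, h_3 = f(L/D)V²/2g = 1.297 m
Series → Q common, losses add: H = Σh = 4.549 m

H ≈ 4.55 m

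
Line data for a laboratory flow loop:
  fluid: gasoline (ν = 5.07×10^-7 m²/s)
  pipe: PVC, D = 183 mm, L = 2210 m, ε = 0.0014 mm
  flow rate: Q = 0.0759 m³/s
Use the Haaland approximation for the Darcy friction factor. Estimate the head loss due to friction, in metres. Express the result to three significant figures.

h_f ≈ 59.7 m

V = 4Q/(πD²) = 4·0.0759/(π·0.183²) = 2.886 m/s
Re = VD/ν = 2.886·0.183/5.07×10^-7 = 1.04×10^6 → turbulent
ε/D = 0.0014/183 = 7.65×10^-6
Haaland: f = 0.01165
h_f = f(L/D)V²/(2g) = 0.01165·(2210/0.183)·2.886²/(2·9.81) = 59.70 m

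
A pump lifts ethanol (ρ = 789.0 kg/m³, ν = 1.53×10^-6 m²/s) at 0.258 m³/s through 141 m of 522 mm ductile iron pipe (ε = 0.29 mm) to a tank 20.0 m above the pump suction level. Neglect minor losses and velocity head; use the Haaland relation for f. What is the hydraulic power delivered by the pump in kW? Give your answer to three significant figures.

P_hyd ≈ 40.7 kW

V = 4Q/(πD²) = 1.206 m/s; Re = 4.11×10^5; ε/D = 5.56×10^-4; f = 0.01808
h_f = f(L/D)V²/2g = 0.3617 m
Total head H = z + h_f = 20.0 + 0.3617 = 20.36 m
P_hyd = ρgQH = 789.0·9.81·0.258·20.36 = 40.66 kW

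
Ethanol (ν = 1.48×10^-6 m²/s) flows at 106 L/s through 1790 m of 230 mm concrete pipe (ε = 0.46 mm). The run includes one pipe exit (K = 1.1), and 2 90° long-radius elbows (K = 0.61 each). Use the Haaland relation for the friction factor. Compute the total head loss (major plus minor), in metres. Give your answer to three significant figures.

V = 4Q/(πD²) = 2.551 m/s; V²/2g = 0.3318 m
Re = 3.96×10^5, ε/D = 0.00200 → f = 0.02387 (Haaland)
Major: h_f = f(L/D)·V²/2g = 0.02387·7783·0.3318 = 61.64 m
Minor: ΣK = 2.32; h_m = ΣK·V²/2g = 0.7697 m
Total H_L = 61.64 + 0.7697 = 62.41 m

H_L ≈ 62.4 m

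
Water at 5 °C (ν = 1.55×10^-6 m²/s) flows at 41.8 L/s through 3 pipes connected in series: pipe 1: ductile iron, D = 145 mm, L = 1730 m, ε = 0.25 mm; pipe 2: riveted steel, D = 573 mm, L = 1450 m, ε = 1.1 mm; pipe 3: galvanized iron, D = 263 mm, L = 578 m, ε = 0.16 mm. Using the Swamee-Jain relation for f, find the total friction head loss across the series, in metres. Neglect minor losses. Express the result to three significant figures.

Pipe 1: V = 2.531 m/s, Re = 2.37×10^5, ε/D = 0.00172, f = 0.02352, h_1 = f(L/D)V²/2g = 91.66 m
Pipe 2: V = 0.1621 m/s, Re = 5.99×10^4, ε/D = 0.00192, f = 0.02613, h_2 = f(L/D)V²/2g = 0.08854 m
Pipe 3: V = 0.7694 m/s, Re = 1.31×10^5, ε/D = 6.08×10^-4, f = 0.02026, h_3 = f(L/D)V²/2g = 1.344 m
Series → Q common, losses add: H = Σh = 93.09 m

H ≈ 93.1 m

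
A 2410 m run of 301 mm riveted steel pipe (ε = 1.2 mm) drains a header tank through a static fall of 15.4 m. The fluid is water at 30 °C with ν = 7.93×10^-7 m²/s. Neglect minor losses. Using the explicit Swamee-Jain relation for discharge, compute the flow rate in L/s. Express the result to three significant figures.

Q ≈ 81.7 L/s

Swamee-Jain (Type II): Q = -0.965·√(gD⁵h_f/L)·ln[ε/(3.7D) + √(3.17ν²L/(gD³h_f))]
√(gD⁵h_f/L) = √(9.81·0.301⁵·15.4/2410) = 0.01245
ε/(3.7D) = 0.00108; √(3.17ν²L/(gD³h_f)) = 3.41×10^-5
Q = -0.965·0.01245·ln(0.001112) = 0.08169 m³/s
Check: V = 1.15 m/s, Re = 4.36×10^5, f = 0.02876, h_f = 15.5 m ≈ 15.4 m ✓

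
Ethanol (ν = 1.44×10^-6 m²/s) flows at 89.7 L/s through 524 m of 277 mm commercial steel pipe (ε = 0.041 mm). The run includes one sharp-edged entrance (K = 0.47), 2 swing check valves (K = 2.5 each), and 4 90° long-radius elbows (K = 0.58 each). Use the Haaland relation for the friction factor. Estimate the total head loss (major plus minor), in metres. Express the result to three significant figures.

V = 4Q/(πD²) = 1.488 m/s; V²/2g = 0.1129 m
Re = 2.86×10^5, ε/D = 1.48×10^-4 → f = 0.01573 (Haaland)
Major: h_f = f(L/D)·V²/2g = 0.01573·1892·0.1129 = 3.361 m
Minor: ΣK = 7.79; h_m = ΣK·V²/2g = 0.8797 m
Total H_L = 3.361 + 0.8797 = 4.241 m

H_L ≈ 4.24 m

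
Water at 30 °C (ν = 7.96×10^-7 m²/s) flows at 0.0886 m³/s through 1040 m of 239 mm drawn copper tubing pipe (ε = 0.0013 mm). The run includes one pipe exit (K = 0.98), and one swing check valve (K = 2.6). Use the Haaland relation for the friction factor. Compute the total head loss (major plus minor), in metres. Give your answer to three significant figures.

V = 4Q/(πD²) = 1.975 m/s; V²/2g = 0.1988 m
Re = 5.93×10^5, ε/D = 5.44×10^-6 → f = 0.01274 (Haaland)
Major: h_f = f(L/D)·V²/2g = 0.01274·4351·0.1988 = 11.02 m
Minor: ΣK = 3.58; h_m = ΣK·V²/2g = 0.7117 m
Total H_L = 11.02 + 0.7117 = 11.73 m

H_L ≈ 11.7 m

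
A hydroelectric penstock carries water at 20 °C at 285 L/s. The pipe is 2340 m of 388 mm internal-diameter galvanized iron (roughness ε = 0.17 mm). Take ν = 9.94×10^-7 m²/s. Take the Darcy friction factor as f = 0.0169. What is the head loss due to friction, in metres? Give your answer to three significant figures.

V = 4Q/(πD²) = 4·0.285/(π·0.388²) = 2.410 m/s
h_f = f(L/D)V²/(2g) = 0.01690·(2340/0.388)·2.410²/(2·9.81) = 30.18 m

h_f ≈ 30.2 m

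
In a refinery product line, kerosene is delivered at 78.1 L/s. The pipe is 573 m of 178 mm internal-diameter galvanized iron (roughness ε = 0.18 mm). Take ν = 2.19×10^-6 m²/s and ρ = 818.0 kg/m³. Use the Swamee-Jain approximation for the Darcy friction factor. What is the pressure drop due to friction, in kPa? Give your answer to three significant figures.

Δp ≈ 272 kPa

V = 4Q/(πD²) = 4·0.0781/(π·0.178²) = 3.138 m/s
Re = VD/ν = 3.138·0.178/2.19×10^-6 = 2.55×10^5 → turbulent
ε/D = 0.18/178 = 0.00101
Swamee-Jain: f = 0.02095
h_f = f(L/D)V²/(2g) = 0.02095·(573/0.178)·3.138²/(2·9.81) = 33.86 m
Δp = ρg·h_f = 818.0·9.81·33.86 = 271.7 kPa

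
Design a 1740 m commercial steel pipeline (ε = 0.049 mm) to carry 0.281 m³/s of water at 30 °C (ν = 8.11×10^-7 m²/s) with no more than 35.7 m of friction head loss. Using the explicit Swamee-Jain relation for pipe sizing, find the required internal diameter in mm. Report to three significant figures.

Swamee-Jain (Type III): D = 0.66·[ε^1.25·(LQ²/(gh_f))^4.75 + ν·Q^9.4·(L/(gh_f))^5.2]^0.04
LQ²/(gh_f) = 0.3923; L/(gh_f) = 4.968
Term 1 = ε^1.25·(…)^4.75 = 4.81×10^-8; Term 2 = ν·Q^9.4·(…)^5.2 = 2.22×10^-8
D = 0.66·(4.81×10^-8 + 2.22×10^-8)^0.04 = 0.3415 m = 342 mm
Check: V = 3.07 m/s, Re = 1.29×10^6, f = 0.01388, h_f = 33.9 m ≈ 35.7 m ✓

D ≈ 342 mm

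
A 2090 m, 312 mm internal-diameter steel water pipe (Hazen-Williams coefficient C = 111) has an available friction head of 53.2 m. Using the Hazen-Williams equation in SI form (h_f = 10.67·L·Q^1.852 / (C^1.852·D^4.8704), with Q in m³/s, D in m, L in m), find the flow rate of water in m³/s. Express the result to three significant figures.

Q ≈ 0.199 m³/s

Rearranging: Q = [h_f·C^1.852·D^4.8704 / (10.67·L)]^(1/1.852)
Q = [53.2·111^1.852·0.312^4.8704 / (10.67·2090)]^0.540 = 0.1991 m³/s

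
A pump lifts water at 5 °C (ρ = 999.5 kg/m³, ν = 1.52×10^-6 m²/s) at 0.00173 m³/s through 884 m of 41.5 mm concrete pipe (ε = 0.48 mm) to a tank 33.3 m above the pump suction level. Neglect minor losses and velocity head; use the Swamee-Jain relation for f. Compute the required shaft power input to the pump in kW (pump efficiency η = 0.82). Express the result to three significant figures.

V = 4Q/(πD²) = 1.279 m/s; Re = 3.49×10^4; ε/D = 0.0116; f = 0.04184
h_f = f(L/D)V²/2g = 74.30 m
Total head H = z + h_f = 33.3 + 74.30 = 107.6 m
P_hyd = ρgQH = 999.5·9.81·0.00173·107.6 = 1.825 kW
P_shaft = P_hyd/η = 1.825/0.82 = 2.226 kW

P_shaft ≈ 2.23 kW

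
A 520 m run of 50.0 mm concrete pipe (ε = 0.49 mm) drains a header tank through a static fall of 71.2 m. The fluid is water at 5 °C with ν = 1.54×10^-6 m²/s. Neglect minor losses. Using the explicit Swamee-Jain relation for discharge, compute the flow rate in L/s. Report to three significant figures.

Swamee-Jain (Type II): Q = -0.965·√(gD⁵h_f/L)·ln[ε/(3.7D) + √(3.17ν²L/(gD³h_f))]
√(gD⁵h_f/L) = √(9.81·0.0500⁵·71.2/520) = 6.479×10^-4
ε/(3.7D) = 0.00265; √(3.17ν²L/(gD³h_f)) = 2.12×10^-4
Q = -0.965·6.479×10^-4·ln(0.002860) = 0.003662 m³/s
Check: V = 1.86 m/s, Re = 6.05×10^4, f = 0.03898, h_f = 71.9 m ≈ 71.2 m ✓

Q ≈ 3.66 L/s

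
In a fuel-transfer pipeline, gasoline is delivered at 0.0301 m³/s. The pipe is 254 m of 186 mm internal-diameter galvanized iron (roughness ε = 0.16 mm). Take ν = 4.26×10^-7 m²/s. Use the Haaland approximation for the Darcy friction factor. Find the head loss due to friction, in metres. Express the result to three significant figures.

V = 4Q/(πD²) = 4·0.0301/(π·0.186²) = 1.108 m/s
Re = VD/ν = 1.108·0.186/4.26×10^-7 = 4.84×10^5 → turbulent
ε/D = 0.16/186 = 8.60×10^-4
Haaland: f = 0.01957
h_f = f(L/D)V²/(2g) = 0.01957·(254/0.186)·1.108²/(2·9.81) = 1.672 m

h_f ≈ 1.67 m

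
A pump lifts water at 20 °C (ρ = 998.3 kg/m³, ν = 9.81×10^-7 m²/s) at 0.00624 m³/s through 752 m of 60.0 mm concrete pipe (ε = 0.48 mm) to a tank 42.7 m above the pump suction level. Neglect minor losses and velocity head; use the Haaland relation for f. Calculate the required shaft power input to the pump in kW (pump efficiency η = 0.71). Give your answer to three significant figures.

P_shaft ≈ 13.2 kW

V = 4Q/(πD²) = 2.207 m/s; Re = 1.35×10^5; ε/D = 0.00800; f = 0.03574
h_f = f(L/D)V²/2g = 111.2 m
Total head H = z + h_f = 42.7 + 111.2 = 153.9 m
P_hyd = ρgQH = 998.3·9.81·0.00624·153.9 = 9.405 kW
P_shaft = P_hyd/η = 9.405/0.71 = 13.25 kW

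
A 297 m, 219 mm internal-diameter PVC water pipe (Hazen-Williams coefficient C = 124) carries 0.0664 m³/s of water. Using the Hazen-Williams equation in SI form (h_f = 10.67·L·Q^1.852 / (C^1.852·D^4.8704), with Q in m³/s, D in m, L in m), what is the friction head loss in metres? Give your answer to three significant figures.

h_f ≈ 4.52 m

h_f = 10.67·297·0.0664^1.852 / (124^1.852·0.219^4.8704) = 4.517 m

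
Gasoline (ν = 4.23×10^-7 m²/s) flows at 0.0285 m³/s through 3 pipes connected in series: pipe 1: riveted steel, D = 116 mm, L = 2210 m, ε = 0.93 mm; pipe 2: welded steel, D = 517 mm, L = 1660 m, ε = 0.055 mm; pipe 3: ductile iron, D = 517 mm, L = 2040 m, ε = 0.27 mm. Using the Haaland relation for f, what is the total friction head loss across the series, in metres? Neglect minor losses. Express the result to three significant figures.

H ≈ 250 m

Pipe 1: V = 2.697 m/s, Re = 7.40×10^5, ε/D = 0.00802, f = 0.03538, h_1 = f(L/D)V²/2g = 249.8 m
Pipe 2: V = 0.1358 m/s, Re = 1.66×10^5, ε/D = 1.06×10^-4, f = 0.01673, h_2 = f(L/D)V²/2g = 0.05046 m
Pipe 3: V = 0.1358 m/s, Re = 1.66×10^5, ε/D = 5.22×10^-4, f = 0.01907, h_3 = f(L/D)V²/2g = 0.07068 m
Series → Q common, losses add: H = Σh = 250.0 m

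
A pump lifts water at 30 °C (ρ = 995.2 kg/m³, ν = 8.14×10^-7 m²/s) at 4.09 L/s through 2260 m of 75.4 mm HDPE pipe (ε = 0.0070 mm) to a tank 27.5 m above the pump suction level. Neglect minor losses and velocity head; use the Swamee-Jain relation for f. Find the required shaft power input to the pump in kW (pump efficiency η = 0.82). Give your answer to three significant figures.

V = 4Q/(πD²) = 0.9160 m/s; Re = 8.48×10^4; ε/D = 9.28×10^-5; f = 0.01899
h_f = f(L/D)V²/2g = 24.35 m
Total head H = z + h_f = 27.5 + 24.35 = 51.85 m
P_hyd = ρgQH = 995.2·9.81·0.00409·51.85 = 2.070 kW
P_shaft = P_hyd/η = 2.070/0.82 = 2.525 kW

P_shaft ≈ 2.52 kW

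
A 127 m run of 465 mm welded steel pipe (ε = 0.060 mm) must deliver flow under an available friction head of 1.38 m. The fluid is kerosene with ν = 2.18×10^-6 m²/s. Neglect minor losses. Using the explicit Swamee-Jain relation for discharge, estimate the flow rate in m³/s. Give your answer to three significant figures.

Q ≈ 0.443 m³/s

Swamee-Jain (Type II): Q = -0.965·√(gD⁵h_f/L)·ln[ε/(3.7D) + √(3.17ν²L/(gD³h_f))]
√(gD⁵h_f/L) = √(9.81·0.465⁵·1.38/127) = 0.04814
ε/(3.7D) = 3.49×10^-5; √(3.17ν²L/(gD³h_f)) = 3.75×10^-5
Q = -0.965·0.04814·ln(7.237×10^-5) = 0.4429 m³/s
Check: V = 2.61 m/s, Re = 5.56×10^5, f = 0.01464, h_f = 1.39 m ≈ 1.38 m ✓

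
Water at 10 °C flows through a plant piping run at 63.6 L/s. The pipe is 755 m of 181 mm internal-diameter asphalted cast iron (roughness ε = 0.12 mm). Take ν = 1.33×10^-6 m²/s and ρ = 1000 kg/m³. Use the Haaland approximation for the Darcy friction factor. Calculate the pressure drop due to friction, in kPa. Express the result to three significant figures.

V = 4Q/(πD²) = 4·0.0636/(π·0.181²) = 2.472 m/s
Re = VD/ν = 2.472·0.181/1.33×10^-6 = 3.36×10^5 → turbulent
ε/D = 0.12/181 = 6.63×10^-4
Haaland: f = 0.01885
h_f = f(L/D)V²/(2g) = 0.01885·(755/0.181)·2.472²/(2·9.81) = 24.49 m
Δp = ρg·h_f = 1000·9.81·24.49 = 240.2 kPa

Δp ≈ 240 kPa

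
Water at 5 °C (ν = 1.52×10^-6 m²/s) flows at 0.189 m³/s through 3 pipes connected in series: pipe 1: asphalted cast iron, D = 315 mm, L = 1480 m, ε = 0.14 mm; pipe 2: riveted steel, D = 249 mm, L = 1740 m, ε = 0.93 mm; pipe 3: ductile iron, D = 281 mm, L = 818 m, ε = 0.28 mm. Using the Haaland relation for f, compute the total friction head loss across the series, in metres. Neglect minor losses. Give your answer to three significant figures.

Pipe 1: V = 2.425 m/s, Re = 5.03×10^5, ε/D = 4.44×10^-4, f = 0.01721, h_1 = f(L/D)V²/2g = 24.24 m
Pipe 2: V = 3.881 m/s, Re = 6.36×10^5, ε/D = 0.00373, f = 0.02808, h_2 = f(L/D)V²/2g = 150.6 m
Pipe 3: V = 3.048 m/s, Re = 5.63×10^5, ε/D = 9.96×10^-4, f = 0.02012, h_3 = f(L/D)V²/2g = 27.73 m
Series → Q common, losses add: H = Σh = 202.6 m

H ≈ 203 m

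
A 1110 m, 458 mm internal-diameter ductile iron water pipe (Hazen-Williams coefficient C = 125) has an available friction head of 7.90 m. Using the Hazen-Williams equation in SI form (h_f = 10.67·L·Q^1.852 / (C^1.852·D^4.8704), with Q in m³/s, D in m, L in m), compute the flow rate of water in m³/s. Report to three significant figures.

Rearranging: Q = [h_f·C^1.852·D^4.8704 / (10.67·L)]^(1/1.852)
Q = [7.90·125^1.852·0.458^4.8704 / (10.67·1110)]^0.540 = 0.3092 m³/s

Q ≈ 0.309 m³/s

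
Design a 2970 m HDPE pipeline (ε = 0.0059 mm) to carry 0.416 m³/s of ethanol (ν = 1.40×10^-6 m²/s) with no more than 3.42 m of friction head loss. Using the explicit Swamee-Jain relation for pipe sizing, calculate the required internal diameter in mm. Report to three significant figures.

Swamee-Jain (Type III): D = 0.66·[ε^1.25·(LQ²/(gh_f))^4.75 + ν·Q^9.4·(L/(gh_f))^5.2]^0.04
LQ²/(gh_f) = 15.32; L/(gh_f) = 88.52
Term 1 = ε^1.25·(…)^4.75 = 0.124; Term 2 = ν·Q^9.4·(…)^5.2 = 4.90
D = 0.66·(0.124 + 4.90)^0.04 = 0.7040 m = 704 mm
Check: V = 1.07 m/s, Re = 5.37×10^5, f = 0.01306, h_f = 3.21 m ≈ 3.42 m ✓

D ≈ 704 mm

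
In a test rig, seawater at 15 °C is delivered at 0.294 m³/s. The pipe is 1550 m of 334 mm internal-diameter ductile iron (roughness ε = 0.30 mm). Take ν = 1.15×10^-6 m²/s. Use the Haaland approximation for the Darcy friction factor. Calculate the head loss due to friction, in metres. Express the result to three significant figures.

h_f ≈ 51.8 m

V = 4Q/(πD²) = 4·0.294/(π·0.334²) = 3.356 m/s
Re = VD/ν = 3.356·0.334/1.15×10^-6 = 9.75×10^5 → turbulent
ε/D = 0.30/334 = 8.98×10^-4
Haaland: f = 0.01947
h_f = f(L/D)V²/(2g) = 0.01947·(1550/0.334)·3.356²/(2·9.81) = 51.84 m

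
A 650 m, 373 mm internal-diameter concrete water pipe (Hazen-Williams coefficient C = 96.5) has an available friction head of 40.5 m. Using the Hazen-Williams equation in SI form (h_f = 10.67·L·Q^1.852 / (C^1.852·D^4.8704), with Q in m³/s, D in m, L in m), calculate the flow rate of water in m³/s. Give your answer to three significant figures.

Rearranging: Q = [h_f·C^1.852·D^4.8704 / (10.67·L)]^(1/1.852)
Q = [40.5·96.5^1.852·0.373^4.8704 / (10.67·650)]^0.540 = 0.4489 m³/s

Q ≈ 0.449 m³/s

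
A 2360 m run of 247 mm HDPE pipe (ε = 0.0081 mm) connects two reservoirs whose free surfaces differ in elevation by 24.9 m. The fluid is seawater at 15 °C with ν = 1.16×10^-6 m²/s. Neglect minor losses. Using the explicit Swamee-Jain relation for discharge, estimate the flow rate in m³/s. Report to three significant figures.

Swamee-Jain (Type II): Q = -0.965·√(gD⁵h_f/L)·ln[ε/(3.7D) + √(3.17ν²L/(gD³h_f))]
√(gD⁵h_f/L) = √(9.81·0.247⁵·24.9/2360) = 0.009755
ε/(3.7D) = 8.86×10^-6; √(3.17ν²L/(gD³h_f)) = 5.23×10^-5
Q = -0.965·0.009755·ln(6.116×10^-5) = 0.09133 m³/s
Check: V = 1.91 m/s, Re = 4.06×10^5, f = 0.01404, h_f = 24.8 m ≈ 24.9 m ✓

Q ≈ 0.0913 m³/s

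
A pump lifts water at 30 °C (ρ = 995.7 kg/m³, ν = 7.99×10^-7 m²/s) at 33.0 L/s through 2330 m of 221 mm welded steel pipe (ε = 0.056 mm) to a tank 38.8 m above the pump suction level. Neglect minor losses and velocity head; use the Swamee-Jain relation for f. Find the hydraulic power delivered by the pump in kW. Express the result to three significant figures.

P_hyd ≈ 14.7 kW

V = 4Q/(πD²) = 0.8603 m/s; Re = 2.38×10^5; ε/D = 2.53×10^-4; f = 0.01714
h_f = f(L/D)V²/2g = 6.817 m
Total head H = z + h_f = 38.8 + 6.817 = 45.62 m
P_hyd = ρgQH = 995.7·9.81·0.0330·45.62 = 14.70 kW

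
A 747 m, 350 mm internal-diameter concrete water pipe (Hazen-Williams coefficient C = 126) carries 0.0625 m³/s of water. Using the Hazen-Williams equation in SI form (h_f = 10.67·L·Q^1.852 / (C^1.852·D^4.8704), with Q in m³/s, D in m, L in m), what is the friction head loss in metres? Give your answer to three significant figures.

h_f ≈ 1.00 m

h_f = 10.67·747·0.0625^1.852 / (126^1.852·0.350^4.8704) = 1.005 m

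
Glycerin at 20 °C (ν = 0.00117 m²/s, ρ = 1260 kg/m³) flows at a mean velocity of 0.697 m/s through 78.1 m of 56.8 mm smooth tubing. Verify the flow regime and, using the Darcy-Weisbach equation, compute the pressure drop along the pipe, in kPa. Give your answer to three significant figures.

Δp ≈ 796 kPa

Re = VD/ν = 0.697·0.05680/0.00117 = 33.8 → laminar (Re < 2300)
f = 64/Re = 1.891
h_f = f(L/D)V²/(2g) = 1.891·(78.1/0.05680)·0.697²/(2·9.81) = 64.40 m
Δp = ρg·h_f = 1260·9.81·64.40 = 796.0 kPa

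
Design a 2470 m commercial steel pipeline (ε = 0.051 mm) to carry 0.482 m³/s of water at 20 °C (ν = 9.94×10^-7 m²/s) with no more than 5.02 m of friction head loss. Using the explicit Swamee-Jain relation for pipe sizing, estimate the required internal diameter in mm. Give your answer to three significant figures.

D ≈ 665 mm

Swamee-Jain (Type III): D = 0.66·[ε^1.25·(LQ²/(gh_f))^4.75 + ν·Q^9.4·(L/(gh_f))^5.2]^0.04
LQ²/(gh_f) = 11.65; L/(gh_f) = 50.16
Term 1 = ε^1.25·(…)^4.75 = 0.501; Term 2 = ν·Q^9.4·(…)^5.2 = 0.724
D = 0.66·(0.501 + 0.724)^0.04 = 0.6654 m = 665 mm
Check: V = 1.39 m/s, Re = 9.28×10^5, f = 0.01324, h_f = 4.81 m ≈ 5.02 m ✓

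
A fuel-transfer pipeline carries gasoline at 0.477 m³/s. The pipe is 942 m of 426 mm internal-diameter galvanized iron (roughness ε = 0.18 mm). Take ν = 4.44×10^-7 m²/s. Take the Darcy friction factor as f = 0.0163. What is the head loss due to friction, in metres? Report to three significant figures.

h_f ≈ 20.6 m

V = 4Q/(πD²) = 4·0.477/(π·0.426²) = 3.347 m/s
h_f = f(L/D)V²/(2g) = 0.01630·(942/0.426)·3.347²/(2·9.81) = 20.58 m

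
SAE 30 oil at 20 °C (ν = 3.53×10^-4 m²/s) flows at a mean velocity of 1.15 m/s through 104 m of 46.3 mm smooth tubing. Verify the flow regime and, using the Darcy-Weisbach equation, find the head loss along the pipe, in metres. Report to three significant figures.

h_f ≈ 64.2 m

Re = VD/ν = 1.15·0.04630/3.53×10^-4 = 151 → laminar (Re < 2300)
f = 64/Re = 0.4243
h_f = f(L/D)V²/(2g) = 0.4243·(104/0.04630)·1.15²/(2·9.81) = 64.24 m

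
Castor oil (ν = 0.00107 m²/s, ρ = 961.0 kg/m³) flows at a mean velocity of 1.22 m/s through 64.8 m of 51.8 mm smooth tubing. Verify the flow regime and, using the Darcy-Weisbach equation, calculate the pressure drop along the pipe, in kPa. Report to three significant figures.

Re = VD/ν = 1.22·0.05180/0.00107 = 59.1 → laminar (Re < 2300)
f = 64/Re = 1.084
h_f = f(L/D)V²/(2g) = 1.084·(64.8/0.05180)·1.22²/(2·9.81) = 102.8 m
Δp = ρg·h_f = 961.0·9.81·102.8 = 969.5 kPa

Δp ≈ 969 kPa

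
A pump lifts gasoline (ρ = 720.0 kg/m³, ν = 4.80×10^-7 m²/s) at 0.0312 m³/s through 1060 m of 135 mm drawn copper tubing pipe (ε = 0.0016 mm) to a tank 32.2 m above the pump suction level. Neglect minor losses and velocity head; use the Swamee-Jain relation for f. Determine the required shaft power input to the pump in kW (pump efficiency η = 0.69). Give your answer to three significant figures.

P_shaft ≈ 18.1 kW

V = 4Q/(πD²) = 2.180 m/s; Re = 6.13×10^5; ε/D = 1.19×10^-5; f = 0.01284
h_f = f(L/D)V²/2g = 24.42 m
Total head H = z + h_f = 32.2 + 24.42 = 56.62 m
P_hyd = ρgQH = 720.0·9.81·0.0312·56.62 = 12.48 kW
P_shaft = P_hyd/η = 12.48/0.69 = 18.08 kW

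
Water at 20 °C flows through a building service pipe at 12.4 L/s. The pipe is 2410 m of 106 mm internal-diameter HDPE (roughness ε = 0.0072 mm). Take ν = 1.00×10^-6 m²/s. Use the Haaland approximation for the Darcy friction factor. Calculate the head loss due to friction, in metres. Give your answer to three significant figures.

V = 4Q/(πD²) = 4·0.0124/(π·0.106²) = 1.405 m/s
Re = VD/ν = 1.405·0.106/1.00×10^-6 = 1.49×10^5 → turbulent
ε/D = 0.0072/106 = 6.79×10^-5
Haaland: f = 0.01681
h_f = f(L/D)V²/(2g) = 0.01681·(2410/0.106)·1.405²/(2·9.81) = 38.46 m

h_f ≈ 38.5 m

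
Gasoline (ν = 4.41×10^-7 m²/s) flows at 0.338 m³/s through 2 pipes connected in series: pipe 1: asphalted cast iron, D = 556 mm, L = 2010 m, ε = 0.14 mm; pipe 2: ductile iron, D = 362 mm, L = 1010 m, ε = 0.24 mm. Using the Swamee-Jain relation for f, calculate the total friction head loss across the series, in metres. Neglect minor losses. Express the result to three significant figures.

H ≈ 33.0 m

Pipe 1: V = 1.392 m/s, Re = 1.76×10^6, ε/D = 2.52×10^-4, f = 0.01497, h_1 = f(L/D)V²/2g = 5.344 m
Pipe 2: V = 3.284 m/s, Re = 2.70×10^6, ε/D = 6.63×10^-4, f = 0.01802, h_2 = f(L/D)V²/2g = 27.64 m
Series → Q common, losses add: H = Σh = 32.98 m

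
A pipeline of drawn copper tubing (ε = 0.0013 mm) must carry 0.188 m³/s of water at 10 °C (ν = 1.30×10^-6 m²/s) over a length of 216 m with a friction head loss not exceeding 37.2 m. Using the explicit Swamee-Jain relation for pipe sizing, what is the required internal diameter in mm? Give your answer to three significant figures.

D ≈ 184 mm

Swamee-Jain (Type III): D = 0.66·[ε^1.25·(LQ²/(gh_f))^4.75 + ν·Q^9.4·(L/(gh_f))^5.2]^0.04
LQ²/(gh_f) = 0.02092; L/(gh_f) = 0.5919
Term 1 = ε^1.25·(…)^4.75 = 4.62×10^-16; Term 2 = ν·Q^9.4·(…)^5.2 = 1.28×10^-14
D = 0.66·(4.62×10^-16 + 1.28×10^-14)^0.04 = 0.1838 m = 184 mm
Check: V = 7.08 m/s, Re = 1.00×10^6, f = 0.01178, h_f = 35.4 m ≈ 37.2 m ✓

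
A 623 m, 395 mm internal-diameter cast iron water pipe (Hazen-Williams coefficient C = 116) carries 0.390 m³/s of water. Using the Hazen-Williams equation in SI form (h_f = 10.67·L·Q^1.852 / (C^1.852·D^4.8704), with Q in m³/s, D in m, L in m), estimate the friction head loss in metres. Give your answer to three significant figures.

h_f ≈ 16.1 m

h_f = 10.67·623·0.390^1.852 / (116^1.852·0.395^4.8704) = 16.09 m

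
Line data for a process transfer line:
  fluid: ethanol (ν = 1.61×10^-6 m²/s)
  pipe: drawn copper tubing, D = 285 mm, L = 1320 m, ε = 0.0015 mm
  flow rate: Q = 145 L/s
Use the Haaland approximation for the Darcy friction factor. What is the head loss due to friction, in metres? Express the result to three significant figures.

h_f ≈ 16.6 m

V = 4Q/(πD²) = 4·0.145/(π·0.285²) = 2.273 m/s
Re = VD/ν = 2.273·0.285/1.61×10^-6 = 4.02×10^5 → turbulent
ε/D = 0.0015/285 = 5.26×10^-6
Haaland: f = 0.01364
h_f = f(L/D)V²/(2g) = 0.01364·(1320/0.285)·2.273²/(2·9.81) = 16.63 m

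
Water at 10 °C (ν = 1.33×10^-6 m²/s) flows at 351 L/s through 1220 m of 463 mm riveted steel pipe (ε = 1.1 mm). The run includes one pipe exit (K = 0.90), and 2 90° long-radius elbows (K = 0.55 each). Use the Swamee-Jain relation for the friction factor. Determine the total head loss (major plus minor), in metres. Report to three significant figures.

V = 4Q/(πD²) = 2.085 m/s; V²/2g = 0.2215 m
Re = 7.26×10^5, ε/D = 0.00238 → f = 0.02484 (Swamee-Jain)
Major: h_f = f(L/D)·V²/2g = 0.02484·2635·0.2215 = 14.50 m
Minor: ΣK = 2.00; h_m = ΣK·V²/2g = 0.4430 m
Total H_L = 14.50 + 0.4430 = 14.94 m

H_L ≈ 14.9 m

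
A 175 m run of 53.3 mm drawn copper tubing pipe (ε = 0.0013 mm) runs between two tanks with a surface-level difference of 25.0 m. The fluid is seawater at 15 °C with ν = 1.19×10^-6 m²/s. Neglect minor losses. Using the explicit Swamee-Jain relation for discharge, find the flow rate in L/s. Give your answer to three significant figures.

Q ≈ 6.59 L/s

Swamee-Jain (Type II): Q = -0.965·√(gD⁵h_f/L)·ln[ε/(3.7D) + √(3.17ν²L/(gD³h_f))]
√(gD⁵h_f/L) = √(9.81·0.0533⁵·25.0/175) = 7.764×10^-4
ε/(3.7D) = 6.59×10^-6; √(3.17ν²L/(gD³h_f)) = 1.45×10^-4
Q = -0.965·7.764×10^-4·ln(1.520×10^-4) = 0.006587 m³/s
Check: V = 2.95 m/s, Re = 1.32×10^5, f = 0.01704, h_f = 24.9 m ≈ 25.0 m ✓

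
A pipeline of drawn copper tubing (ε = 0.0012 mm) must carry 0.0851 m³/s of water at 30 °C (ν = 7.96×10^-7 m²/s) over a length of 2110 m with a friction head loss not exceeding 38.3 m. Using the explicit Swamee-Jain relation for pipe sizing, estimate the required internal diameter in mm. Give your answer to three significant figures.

Swamee-Jain (Type III): D = 0.66·[ε^1.25·(LQ²/(gh_f))^4.75 + ν·Q^9.4·(L/(gh_f))^5.2]^0.04
LQ²/(gh_f) = 0.04067; L/(gh_f) = 5.616
Term 1 = ε^1.25·(…)^4.75 = 9.84×10^-15; Term 2 = ν·Q^9.4·(…)^5.2 = 5.49×10^-13
D = 0.66·(9.84×10^-15 + 5.49×10^-13)^0.04 = 0.2135 m = 214 mm
Check: V = 2.38 m/s, Re = 6.38×10^5, f = 0.01265, h_f = 36.0 m ≈ 38.3 m ✓

D ≈ 214 mm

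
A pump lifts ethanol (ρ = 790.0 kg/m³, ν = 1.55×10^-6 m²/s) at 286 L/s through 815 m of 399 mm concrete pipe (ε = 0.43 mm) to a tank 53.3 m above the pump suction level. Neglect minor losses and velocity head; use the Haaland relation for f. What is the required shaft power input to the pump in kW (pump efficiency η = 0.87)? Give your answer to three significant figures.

V = 4Q/(πD²) = 2.287 m/s; Re = 5.89×10^5; ε/D = 0.00108; f = 0.02046
h_f = f(L/D)V²/2g = 11.15 m
Total head H = z + h_f = 53.3 + 11.15 = 64.45 m
P_hyd = ρgQH = 790.0·9.81·0.286·64.45 = 142.8 kW
P_shaft = P_hyd/η = 142.8/0.87 = 164.2 kW

P_shaft ≈ 164 kW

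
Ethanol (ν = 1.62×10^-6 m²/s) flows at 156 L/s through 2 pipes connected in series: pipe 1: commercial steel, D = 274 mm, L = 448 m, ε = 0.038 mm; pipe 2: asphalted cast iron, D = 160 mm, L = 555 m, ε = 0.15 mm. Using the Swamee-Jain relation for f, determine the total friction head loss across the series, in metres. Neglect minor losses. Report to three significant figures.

H ≈ 220 m

Pipe 1: V = 2.646 m/s, Re = 4.47×10^5, ε/D = 1.39×10^-4, f = 0.01507, h_1 = f(L/D)V²/2g = 8.792 m
Pipe 2: V = 7.759 m/s, Re = 7.66×10^5, ε/D = 9.37×10^-4, f = 0.01985, h_2 = f(L/D)V²/2g = 211.2 m
Series → Q common, losses add: H = Σh = 220.0 m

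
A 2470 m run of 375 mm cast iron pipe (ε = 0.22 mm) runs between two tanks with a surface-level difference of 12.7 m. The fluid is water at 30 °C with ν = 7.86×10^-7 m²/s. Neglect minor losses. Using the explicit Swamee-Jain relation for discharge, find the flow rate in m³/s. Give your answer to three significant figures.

Q ≈ 0.160 m³/s

Swamee-Jain (Type II): Q = -0.965·√(gD⁵h_f/L)·ln[ε/(3.7D) + √(3.17ν²L/(gD³h_f))]
√(gD⁵h_f/L) = √(9.81·0.375⁵·12.7/2470) = 0.01934
ε/(3.7D) = 1.59×10^-4; √(3.17ν²L/(gD³h_f)) = 2.71×10^-5
Q = -0.965·0.01934·ln(1.857×10^-4) = 0.1603 m³/s
Check: V = 1.45 m/s, Re = 6.93×10^5, f = 0.01806, h_f = 12.8 m ≈ 12.7 m ✓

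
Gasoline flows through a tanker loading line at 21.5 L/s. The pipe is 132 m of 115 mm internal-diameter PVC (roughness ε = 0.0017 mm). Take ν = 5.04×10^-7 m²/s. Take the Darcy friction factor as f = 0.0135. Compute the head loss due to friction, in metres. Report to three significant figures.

V = 4Q/(πD²) = 4·0.0215/(π·0.115²) = 2.070 m/s
h_f = f(L/D)V²/(2g) = 0.01350·(132/0.115)·2.070²/(2·9.81) = 3.384 m

h_f ≈ 3.38 m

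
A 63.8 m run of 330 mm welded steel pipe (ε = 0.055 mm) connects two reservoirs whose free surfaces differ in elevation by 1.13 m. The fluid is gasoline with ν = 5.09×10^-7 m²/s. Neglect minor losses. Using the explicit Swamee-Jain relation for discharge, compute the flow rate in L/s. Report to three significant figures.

Swamee-Jain (Type II): Q = -0.965·√(gD⁵h_f/L)·ln[ε/(3.7D) + √(3.17ν²L/(gD³h_f))]
√(gD⁵h_f/L) = √(9.81·0.330⁵·1.13/63.8) = 0.02608
ε/(3.7D) = 4.50×10^-5; √(3.17ν²L/(gD³h_f)) = 1.15×10^-5
Q = -0.965·0.02608·ln(5.651×10^-5) = 0.2461 m³/s
Check: V = 2.88 m/s, Re = 1.87×10^6, f = 0.01393, h_f = 1.14 m ≈ 1.13 m ✓

Q ≈ 246 L/s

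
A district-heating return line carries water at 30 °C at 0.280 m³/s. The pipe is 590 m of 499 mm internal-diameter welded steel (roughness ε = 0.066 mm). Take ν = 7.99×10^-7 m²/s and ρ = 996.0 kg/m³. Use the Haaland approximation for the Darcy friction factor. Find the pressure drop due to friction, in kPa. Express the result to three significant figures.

V = 4Q/(πD²) = 4·0.280/(π·0.499²) = 1.432 m/s
Re = VD/ν = 1.432·0.499/7.99×10^-7 = 8.94×10^5 → turbulent
ε/D = 0.066/499 = 1.32×10^-4
Haaland: f = 0.01389
h_f = f(L/D)V²/(2g) = 0.01389·(590/0.499)·1.432²/(2·9.81) = 1.716 m
Δp = ρg·h_f = 996.0·9.81·1.716 = 16.76 kPa

Δp ≈ 16.8 kPa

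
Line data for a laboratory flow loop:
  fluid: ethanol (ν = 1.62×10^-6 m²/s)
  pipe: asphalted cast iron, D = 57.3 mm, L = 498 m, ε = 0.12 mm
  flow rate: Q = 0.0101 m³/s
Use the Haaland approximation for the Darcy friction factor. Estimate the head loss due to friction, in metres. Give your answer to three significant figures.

h_f ≈ 169 m

V = 4Q/(πD²) = 4·0.0101/(π·0.0573²) = 3.917 m/s
Re = VD/ν = 3.917·0.0573/1.62×10^-6 = 1.39×10^5 → turbulent
ε/D = 0.12/57.3 = 0.00209
Haaland: f = 0.02484
h_f = f(L/D)V²/(2g) = 0.02484·(498/0.0573)·3.917²/(2·9.81) = 168.8 m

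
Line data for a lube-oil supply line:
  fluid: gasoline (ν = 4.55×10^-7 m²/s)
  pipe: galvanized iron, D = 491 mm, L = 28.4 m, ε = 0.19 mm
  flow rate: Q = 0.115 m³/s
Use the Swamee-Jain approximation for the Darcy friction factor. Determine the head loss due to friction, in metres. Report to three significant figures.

h_f ≈ 0.0182 m

V = 4Q/(πD²) = 4·0.115/(π·0.491²) = 0.6074 m/s
Re = VD/ν = 0.6074·0.491/4.55×10^-7 = 6.55×10^5 → turbulent
ε/D = 0.19/491 = 3.87×10^-4
Swamee-Jain: f = 0.01678
h_f = f(L/D)V²/(2g) = 0.01678·(28.4/0.491)·0.6074²/(2·9.81) = 0.01825 m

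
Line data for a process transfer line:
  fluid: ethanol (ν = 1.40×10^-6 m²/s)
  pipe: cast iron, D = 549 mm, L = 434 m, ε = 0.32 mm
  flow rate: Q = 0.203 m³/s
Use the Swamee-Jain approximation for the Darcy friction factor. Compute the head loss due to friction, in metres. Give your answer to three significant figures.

h_f ≈ 0.553 m

V = 4Q/(πD²) = 4·0.203/(π·0.549²) = 0.8576 m/s
Re = VD/ν = 0.8576·0.549/1.40×10^-6 = 3.36×10^5 → turbulent
ε/D = 0.32/549 = 5.83×10^-4
Swamee-Jain: f = 0.01866
h_f = f(L/D)V²/(2g) = 0.01866·(434/0.549)·0.8576²/(2·9.81) = 0.5528 m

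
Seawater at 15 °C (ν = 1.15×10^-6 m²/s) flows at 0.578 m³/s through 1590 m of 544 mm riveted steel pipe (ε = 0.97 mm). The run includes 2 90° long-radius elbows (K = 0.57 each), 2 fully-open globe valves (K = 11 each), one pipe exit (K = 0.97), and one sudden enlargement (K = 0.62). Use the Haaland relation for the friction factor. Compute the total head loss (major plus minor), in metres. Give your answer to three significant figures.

H_L ≈ 28.9 m

V = 4Q/(πD²) = 2.487 m/s; V²/2g = 0.3152 m
Re = 1.18×10^6, ε/D = 0.00178 → f = 0.02292 (Haaland)
Major: h_f = f(L/D)·V²/2g = 0.02292·2923·0.3152 = 21.11 m
Minor: ΣK = 24.7; h_m = ΣK·V²/2g = 7.795 m
Total H_L = 21.11 + 7.795 = 28.91 m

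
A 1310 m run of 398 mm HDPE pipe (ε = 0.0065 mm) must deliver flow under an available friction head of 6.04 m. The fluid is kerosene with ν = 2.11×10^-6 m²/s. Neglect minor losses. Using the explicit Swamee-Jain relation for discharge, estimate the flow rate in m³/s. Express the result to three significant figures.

Swamee-Jain (Type II): Q = -0.965·√(gD⁵h_f/L)·ln[ε/(3.7D) + √(3.17ν²L/(gD³h_f))]
√(gD⁵h_f/L) = √(9.81·0.398⁵·6.04/1310) = 0.02125
ε/(3.7D) = 4.41×10^-6; √(3.17ν²L/(gD³h_f)) = 7.04×10^-5
Q = -0.965·0.02125·ln(7.476×10^-5) = 0.1949 m³/s
Check: V = 1.57 m/s, Re = 2.95×10^5, f = 0.01460, h_f = 6.01 m ≈ 6.04 m ✓

Q ≈ 0.195 m³/s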